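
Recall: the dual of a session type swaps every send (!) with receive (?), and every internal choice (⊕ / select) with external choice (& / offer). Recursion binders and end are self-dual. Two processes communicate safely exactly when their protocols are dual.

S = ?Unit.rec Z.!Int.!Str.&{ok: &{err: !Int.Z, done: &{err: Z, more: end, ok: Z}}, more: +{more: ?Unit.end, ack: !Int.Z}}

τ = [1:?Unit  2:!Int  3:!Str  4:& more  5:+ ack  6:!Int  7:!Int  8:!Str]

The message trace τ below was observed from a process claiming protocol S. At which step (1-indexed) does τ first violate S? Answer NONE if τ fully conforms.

NONE

[1] ?Unit  match  residual = rec Z.…
[2] !Int  match  residual = !Str.&{ok: &{err: !Int.rec Z.…, done: &{err: rec Z.…, more: end, ok: rec Z.…}}, more: +{more: ?Unit.end, ack: !Int.rec Z.…}}
[3] !Str  match  residual = &{ok: &{err: !Int.rec Z.…, done: &{err: rec Z.…, more: end, ok: rec Z.…}}, more: +{more: ?Unit.end, ack: !Int.rec Z.…}}
[4] & more  match  residual = +{more: ?Unit.end, ack: !Int.rec Z.…}
[5] + ack  match  residual = !Int.rec Z.…
[6] !Int  match  residual = rec Z.…
[7] !Int  match  residual = !Str.&{ok: &{err: !Int.rec Z.…, done: &{err: rec Z.…, more: end, ok: rec Z.…}}, more: +{more: ?Unit.end, ack: !Int.rec Z.…}}
[8] !Str  match  residual = &{ok: &{err: !Int.rec Z.…, done: &{err: rec Z.…, more: end, ok: rec Z.…}}, more: +{more: ?Unit.end, ack: !Int.rec Z.…}}
τ conforms to S (length 8)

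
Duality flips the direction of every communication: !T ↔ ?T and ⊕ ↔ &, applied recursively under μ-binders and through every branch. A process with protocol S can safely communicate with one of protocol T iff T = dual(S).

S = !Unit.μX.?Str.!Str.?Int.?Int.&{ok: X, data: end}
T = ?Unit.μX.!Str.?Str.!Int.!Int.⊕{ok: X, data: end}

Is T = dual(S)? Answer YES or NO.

YES

!Unit ‖ ?Unit  ✓
  μX ‖ μX  ✓ (μ self-dual)
    ?Str ‖ !Str  ✓
      !Str ‖ ?Str  ✓
        ?Int ‖ !Int  ✓
          ?Int ‖ !Int  ✓
            &{ok,data} ‖ ⊕{ok,data}  ✓ label sets agree
              case ok:
                X ‖ X  ✓
              case data:
                end ‖ end  ✓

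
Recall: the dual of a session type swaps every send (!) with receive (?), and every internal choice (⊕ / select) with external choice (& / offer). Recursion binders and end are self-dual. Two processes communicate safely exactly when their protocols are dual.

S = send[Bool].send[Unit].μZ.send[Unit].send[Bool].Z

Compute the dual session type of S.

send[Bool] = recv[Bool]
  send[Unit] = recv[Unit]
    μZ = μZ  (binder kept)
      send[Unit] = recv[Unit]
        send[Bool] = recv[Bool]
          Z self-dual

recv[Bool].recv[Unit].μZ.recv[Unit].recv[Bool].Z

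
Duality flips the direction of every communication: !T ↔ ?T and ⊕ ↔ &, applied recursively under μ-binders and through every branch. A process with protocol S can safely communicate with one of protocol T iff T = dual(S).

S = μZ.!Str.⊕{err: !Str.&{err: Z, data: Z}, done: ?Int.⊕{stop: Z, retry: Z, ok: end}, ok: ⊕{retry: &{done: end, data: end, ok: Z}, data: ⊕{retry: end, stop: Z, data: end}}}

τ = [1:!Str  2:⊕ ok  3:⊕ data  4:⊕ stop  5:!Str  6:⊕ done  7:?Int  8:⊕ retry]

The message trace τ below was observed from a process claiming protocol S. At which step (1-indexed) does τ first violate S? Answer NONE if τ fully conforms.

[1] !Str  match  state: ⊕{err: !Str.&{err: μZ.…, data: μZ.…}, done: ?Int.⊕{stop: μZ.…, retry: μZ.…, ok: end}, ok: ⊕{retry: &{done: end, data: end, ok: μZ.…}, data: ⊕{retry: end, stop: μZ.…, data: end}}}
[2] ⊕ ok  match  state: ⊕{retry: &{done: end, data: end, ok: μZ.…}, data: ⊕{retry: end, stop: μZ.…, data: end}}
[3] ⊕ data  match  state: ⊕{retry: end, stop: μZ.…, data: end}
[4] ⊕ stop  match  state: μZ.…
[5] !Str  match  state: ⊕{err: !Str.&{err: μZ.…, data: μZ.…}, done: ?Int.⊕{stop: μZ.…, retry: μZ.…, ok: end}, ok: ⊕{retry: &{done: end, data: end, ok: μZ.…}, data: ⊕{retry: end, stop: μZ.…, data: end}}}
[6] ⊕ done  match  state: ?Int.⊕{stop: μZ.…, retry: μZ.…, ok: end}
[7] ?Int  match  state: ⊕{stop: μZ.…, retry: μZ.…, ok: end}
[8] ⊕ retry  match  state: μZ.…
τ conforms to S (length 8)

NONE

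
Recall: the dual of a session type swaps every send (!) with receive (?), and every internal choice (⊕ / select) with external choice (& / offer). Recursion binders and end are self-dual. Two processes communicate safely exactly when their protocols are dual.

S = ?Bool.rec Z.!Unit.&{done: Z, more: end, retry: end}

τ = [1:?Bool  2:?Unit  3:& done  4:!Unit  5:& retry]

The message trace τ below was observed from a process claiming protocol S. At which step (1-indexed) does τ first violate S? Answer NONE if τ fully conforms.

2

[1] ?Bool  ✓  now at rec Z.…
[2] got ?Unit, protocol expects !Unit  ✗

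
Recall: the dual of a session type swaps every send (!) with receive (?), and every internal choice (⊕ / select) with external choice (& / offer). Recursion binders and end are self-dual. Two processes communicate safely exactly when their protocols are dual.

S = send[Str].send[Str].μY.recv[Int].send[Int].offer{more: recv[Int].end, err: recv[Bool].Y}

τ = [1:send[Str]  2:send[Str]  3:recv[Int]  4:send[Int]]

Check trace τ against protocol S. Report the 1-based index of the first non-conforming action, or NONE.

[1] send[Str]  match  now at send[Str].μY.…
[2] send[Str]  match  now at μY.…
[3] recv[Int]  match  now at send[Int].offer{more: recv[Int].end, err: recv[Bool].μY.…}
[4] send[Int]  match  now at offer{more: recv[Int].end, err: recv[Bool].μY.…}
trace exhausted — no violation

NONE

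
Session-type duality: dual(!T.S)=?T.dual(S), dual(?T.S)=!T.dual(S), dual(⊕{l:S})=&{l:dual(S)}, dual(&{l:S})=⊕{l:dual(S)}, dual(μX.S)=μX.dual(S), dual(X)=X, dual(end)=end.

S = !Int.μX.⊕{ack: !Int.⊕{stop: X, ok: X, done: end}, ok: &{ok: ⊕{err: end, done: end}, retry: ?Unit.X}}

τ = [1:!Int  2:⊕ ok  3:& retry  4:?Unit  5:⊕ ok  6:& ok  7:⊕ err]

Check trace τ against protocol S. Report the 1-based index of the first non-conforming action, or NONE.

[1] !Int  match  cont: μX.…
[2] ⊕ ok  match  cont: &{ok: ⊕{err: end, done: end}, retry: ?Unit.μX.…}
[3] & retry  match  cont: ?Unit.μX.…
[4] ?Unit  match  cont: μX.…
[5] ⊕ ok  match  cont: &{ok: ⊕{err: end, done: end}, retry: ?Unit.μX.…}
[6] & ok  match  cont: ⊕{err: end, done: end}
[7] ⊕ err  match  cont: end
all 7 steps conform

NONE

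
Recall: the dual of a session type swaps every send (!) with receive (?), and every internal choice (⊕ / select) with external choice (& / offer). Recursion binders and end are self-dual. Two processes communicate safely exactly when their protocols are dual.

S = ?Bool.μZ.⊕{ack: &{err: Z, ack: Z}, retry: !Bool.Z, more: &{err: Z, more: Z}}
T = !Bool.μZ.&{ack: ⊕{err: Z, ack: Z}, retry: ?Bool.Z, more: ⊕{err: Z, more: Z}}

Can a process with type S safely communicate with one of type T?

YES

?Bool vs !Bool  match
  μZ vs μZ  match (rec unchanged)
    ⊕{ack,retry,more} vs &{ack,retry,more}  match labels match
      • ack:
        &{err,ack} vs ⊕{err,ack}  match labels match
          • err:
            Z vs Z  match
          • ack:
            Z vs Z  match
      • retry:
        !Bool vs ?Bool  match
          Z vs Z  match
      • more:
        &{err,more} vs ⊕{err,more}  match labels match
          • err:
            Z vs Z  match
          • more:
            Z vs Z  match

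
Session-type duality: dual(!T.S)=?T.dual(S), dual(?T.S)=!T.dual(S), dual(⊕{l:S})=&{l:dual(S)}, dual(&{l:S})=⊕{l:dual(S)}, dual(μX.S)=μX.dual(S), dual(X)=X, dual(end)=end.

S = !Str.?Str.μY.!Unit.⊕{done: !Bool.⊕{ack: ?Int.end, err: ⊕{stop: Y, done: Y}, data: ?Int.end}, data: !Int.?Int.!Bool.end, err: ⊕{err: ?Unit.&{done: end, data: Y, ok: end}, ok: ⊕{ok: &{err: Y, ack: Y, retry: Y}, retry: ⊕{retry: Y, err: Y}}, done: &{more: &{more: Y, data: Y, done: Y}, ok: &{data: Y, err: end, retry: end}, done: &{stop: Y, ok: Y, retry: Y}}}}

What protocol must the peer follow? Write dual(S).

!Str → ?Str
  ?Str → !Str
    μY → μY  (binder kept)
      !Unit → ?Unit
        ⊕{done,data,err} → &{done,data,err}  (internal→external)
          • done:
            !Bool → ?Bool
              ⊕{ack,err,data} → &{ack,err,data}  (internal→external)
                • ack:
                  ?Int → !Int
                    dual(end) = end
                • err:
                  ⊕{stop,done} → &{stop,done}  (internal→external)
                    • stop:
                      dual(Y) = Y
                    • done:
                      dual(Y) = Y
                • data:
                  ?Int → !Int
                    dual(end) = end
          • data:
            !Int → ?Int
              ?Int → !Int
                !Bool → ?Bool
                  dual(end) = end
          • err:
            ⊕{err,ok,done} → &{err,ok,done}  (internal→external)
              • err:
                ?Unit → !Unit
                  &{done,data,ok} → ⊕{done,data,ok}  (offer→select)
                    • done:
                      dual(end) = end
                    • data:
                      dual(Y) = Y
                    • ok:
                      dual(end) = end
              • ok:
                ⊕{ok,retry} → &{ok,retry}  (internal→external)
                  • ok:
                    &{err,ack,retry} → ⊕{err,ack,retry}  (offer→select)
                      • err:
                        dual(Y) = Y
                      • ack:
                        dual(Y) = Y
                      • retry:
                        dual(Y) = Y
                  • retry:
                    ⊕{retry,err} → &{retry,err}  (internal→external)
                      • retry:
                        dual(Y) = Y
                      • err:
                        dual(Y) = Y
              • done:
                &{more,ok,done} → ⊕{more,ok,done}  (offer→select)
                  • more:
                    &{more,data,done} → ⊕{more,data,done}  (offer→select)
                      • more:
                        dual(Y) = Y
                      • data:
                        dual(Y) = Y
                      • done:
                        dual(Y) = Y
                  • ok:
                    &{data,err,retry} → ⊕{data,err,retry}  (offer→select)
                      • data:
                        dual(Y) = Y
                      • err:
                        dual(end) = end
                      • retry:
                        dual(end) = end
                  • done:
                    &{stop,ok,retry} → ⊕{stop,ok,retry}  (offer→select)
                      • stop:
                        dual(Y) = Y
                      • ok:
                        dual(Y) = Y
                      • retry:
                        dual(Y) = Y

?Str.!Str.μY.?Unit.&{done: ?Bool.&{ack: !Int.end, err: &{stop: Y, done: Y}, data: !Int.end}, data: ?Int.!Int.?Bool.end, err: &{err: !Unit.⊕{done: end, data: Y, ok: end}, ok: &{ok: ⊕{err: Y, ack: Y, retry: Y}, retry: &{retry: Y, err: Y}}, done: ⊕{more: ⊕{more: Y, data: Y, done: Y}, ok: ⊕{data: Y, err: end, retry: end}, done: ⊕{stop: Y, ok: Y, retry: Y}}}}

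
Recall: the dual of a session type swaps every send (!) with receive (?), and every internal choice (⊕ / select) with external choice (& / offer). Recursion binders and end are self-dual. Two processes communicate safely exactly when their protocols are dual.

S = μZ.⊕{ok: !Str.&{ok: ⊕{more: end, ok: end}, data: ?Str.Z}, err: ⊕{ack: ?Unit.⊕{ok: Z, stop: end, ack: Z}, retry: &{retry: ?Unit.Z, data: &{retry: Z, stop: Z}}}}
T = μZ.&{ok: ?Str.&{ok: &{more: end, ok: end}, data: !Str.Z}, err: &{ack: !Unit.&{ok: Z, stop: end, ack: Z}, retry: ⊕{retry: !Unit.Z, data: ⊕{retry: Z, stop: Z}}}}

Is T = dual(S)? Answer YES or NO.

μZ vs μZ  ok (binder kept)
  ⊕{ok,err} vs &{ok,err}  ok same labels
    case ok:
      !Str vs ?Str  ok
        &{ok,data} vs &{ok,data}  ✗ choice polarity not flipped — not dual

NO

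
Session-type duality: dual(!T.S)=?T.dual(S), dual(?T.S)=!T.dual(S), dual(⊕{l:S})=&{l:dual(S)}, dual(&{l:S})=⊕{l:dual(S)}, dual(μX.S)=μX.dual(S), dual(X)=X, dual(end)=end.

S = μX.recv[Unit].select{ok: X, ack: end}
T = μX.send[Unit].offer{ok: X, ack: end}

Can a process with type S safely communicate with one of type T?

YES

μX ‖ μX  match (binder kept)
  recv[Unit] ‖ send[Unit]  match
    select{ok,ack} ‖ offer{ok,ack}  match label sets agree
      • ok:
        X ‖ X  match
      • ack:
        end ‖ end  match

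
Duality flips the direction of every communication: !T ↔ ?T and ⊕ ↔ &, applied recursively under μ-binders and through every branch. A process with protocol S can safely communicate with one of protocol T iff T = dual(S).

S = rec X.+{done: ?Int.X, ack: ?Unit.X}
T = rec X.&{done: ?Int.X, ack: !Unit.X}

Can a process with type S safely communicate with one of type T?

rec X | rec X  ✓ (binder kept)
  +{done,ack} | &{done,ack}  ✓ same labels
    • done:
      ?Int | ?Int  ✗ same direction on both sides — not dual

NO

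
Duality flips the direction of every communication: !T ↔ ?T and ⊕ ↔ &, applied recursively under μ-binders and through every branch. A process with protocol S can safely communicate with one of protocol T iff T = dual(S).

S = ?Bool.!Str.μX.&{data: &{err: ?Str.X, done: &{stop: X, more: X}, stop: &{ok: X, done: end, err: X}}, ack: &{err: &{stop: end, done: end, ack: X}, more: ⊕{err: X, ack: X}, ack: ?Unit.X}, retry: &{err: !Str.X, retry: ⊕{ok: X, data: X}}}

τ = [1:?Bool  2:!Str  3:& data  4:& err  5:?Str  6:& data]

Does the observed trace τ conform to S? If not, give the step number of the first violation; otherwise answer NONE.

NONE

@1 ?Bool  ok  residual = !Str.μX.…
@2 !Str  ok  residual = μX.…
@3 & data  ok  residual = &{err: ?Str.μX.…, done: &{stop: μX.…, more: μX.…}, stop: &{ok: μX.…, done: end, err: μX.…}}
@4 & err  ok  residual = ?Str.μX.…
@5 ?Str  ok  residual = μX.…
@6 & data  ok  residual = &{err: ?Str.μX.…, done: &{stop: μX.…, more: μX.…}, stop: &{ok: μX.…, done: end, err: μX.…}}
trace exhausted — no violation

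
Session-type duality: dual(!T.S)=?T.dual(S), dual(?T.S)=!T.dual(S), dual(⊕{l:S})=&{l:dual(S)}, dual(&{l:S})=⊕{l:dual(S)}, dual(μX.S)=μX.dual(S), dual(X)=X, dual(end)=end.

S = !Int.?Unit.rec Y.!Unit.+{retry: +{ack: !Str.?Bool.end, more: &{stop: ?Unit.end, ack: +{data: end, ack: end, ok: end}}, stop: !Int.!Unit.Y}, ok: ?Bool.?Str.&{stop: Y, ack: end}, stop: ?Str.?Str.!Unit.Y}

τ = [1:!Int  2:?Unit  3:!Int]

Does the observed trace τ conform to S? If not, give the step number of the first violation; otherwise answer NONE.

3

[1] !Int  match  residual = ?Unit.rec Y.…
[2] ?Unit  match  residual = rec Y.…
[3] got !Int, protocol expects !Unit  ✗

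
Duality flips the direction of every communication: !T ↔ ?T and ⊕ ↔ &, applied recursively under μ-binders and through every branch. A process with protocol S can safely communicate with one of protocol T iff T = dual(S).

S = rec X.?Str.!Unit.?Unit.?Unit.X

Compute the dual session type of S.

rec X → rec X  (μ self-dual)
  ?Str → !Str
    !Unit → ?Unit
      ?Unit → !Unit
        ?Unit → !Unit
          X self-dual

rec X.!Str.?Unit.!Unit.!Unit.X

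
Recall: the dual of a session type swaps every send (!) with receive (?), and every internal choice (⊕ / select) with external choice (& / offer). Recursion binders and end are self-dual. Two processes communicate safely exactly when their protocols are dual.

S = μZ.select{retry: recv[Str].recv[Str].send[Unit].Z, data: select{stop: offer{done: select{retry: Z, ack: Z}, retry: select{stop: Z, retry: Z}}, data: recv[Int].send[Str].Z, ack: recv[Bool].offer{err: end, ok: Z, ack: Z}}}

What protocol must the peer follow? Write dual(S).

μZ ↦ μZ  (rec unchanged)
  select{retry,data} ↦ offer{retry,data}  (select→offer)
    [retry]
      recv[Str] ↦ send[Str]
        recv[Str] ↦ send[Str]
          send[Unit] ↦ recv[Unit]
            dual(Z) = Z
    [data]
      select{stop,data,ack} ↦ offer{stop,data,ack}  (select→offer)
        [stop]
          offer{done,retry} ↦ select{done,retry}  (offer→select)
            [done]
              select{retry,ack} ↦ offer{retry,ack}  (select→offer)
                [retry]
                  dual(Z) = Z
                [ack]
                  dual(Z) = Z
            [retry]
              select{stop,retry} ↦ offer{stop,retry}  (select→offer)
                [stop]
                  dual(Z) = Z
                [retry]
                  dual(Z) = Z
        [data]
          recv[Int] ↦ send[Int]
            send[Str] ↦ recv[Str]
              dual(Z) = Z
        [ack]
          recv[Bool] ↦ send[Bool]
            offer{err,ok,ack} ↦ select{err,ok,ack}  (offer→select)
              [err]
                dual(end) = end
              [ok]
                dual(Z) = Z
              [ack]
                dual(Z) = Z

μZ.offer{retry: send[Str].send[Str].recv[Unit].Z, data: offer{stop: select{done: offer{retry: Z, ack: Z}, retry: offer{stop: Z, retry: Z}}, data: send[Int].recv[Str].Z, ack: send[Bool].select{err: end, ok: Z, ack: Z}}}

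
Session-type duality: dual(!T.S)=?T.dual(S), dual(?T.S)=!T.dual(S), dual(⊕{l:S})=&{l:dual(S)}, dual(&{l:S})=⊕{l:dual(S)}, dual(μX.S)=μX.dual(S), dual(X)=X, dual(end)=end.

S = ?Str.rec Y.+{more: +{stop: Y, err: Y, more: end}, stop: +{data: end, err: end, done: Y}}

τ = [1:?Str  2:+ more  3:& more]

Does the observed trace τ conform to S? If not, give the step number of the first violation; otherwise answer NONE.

3

@1 ?Str  ok  state: rec Y.…
@2 + more  ok  state: +{stop: rec Y.…, err: rec Y.…, more: end}
@3 got & more, protocol expects + stop or + err or + more  ✗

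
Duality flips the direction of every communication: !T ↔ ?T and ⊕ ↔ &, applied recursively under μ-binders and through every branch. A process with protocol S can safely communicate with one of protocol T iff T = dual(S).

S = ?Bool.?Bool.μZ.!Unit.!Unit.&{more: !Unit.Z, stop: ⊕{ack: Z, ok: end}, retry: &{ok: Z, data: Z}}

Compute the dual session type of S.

!Bool.!Bool.μZ.?Unit.?Unit.⊕{more: ?Unit.Z, stop: &{ack: Z, ok: end}, retry: ⊕{ok: Z, data: Z}}

?Bool = !Bool
  ?Bool = !Bool
    μZ = μZ  (rec unchanged)
      !Unit = ?Unit
        !Unit = ?Unit
          &{more,stop,retry} = ⊕{more,stop,retry}  (external→internal)
            case more:
              !Unit = ?Unit
                Z ↦ Z
            case stop:
              ⊕{ack,ok} = &{ack,ok}  (internal→external)
                case ack:
                  Z ↦ Z
                case ok:
                  end ↦ end
            case retry:
              &{ok,data} = ⊕{ok,data}  (external→internal)
                case ok:
                  Z ↦ Z
                case data:
                  Z ↦ Z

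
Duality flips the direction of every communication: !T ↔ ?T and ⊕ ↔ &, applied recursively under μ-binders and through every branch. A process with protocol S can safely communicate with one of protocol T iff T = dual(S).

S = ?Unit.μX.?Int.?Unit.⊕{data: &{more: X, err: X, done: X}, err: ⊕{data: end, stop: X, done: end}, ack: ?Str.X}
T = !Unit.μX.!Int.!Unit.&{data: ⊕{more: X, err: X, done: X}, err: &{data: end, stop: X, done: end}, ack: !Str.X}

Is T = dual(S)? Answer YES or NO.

?Unit vs !Unit  ✓
  μX vs μX  ✓ (rec unchanged)
    ?Int vs !Int  ✓
      ?Unit vs !Unit  ✓
        ⊕{data,err,ack} vs &{data,err,ack}  ✓ same labels
          • data:
            &{more,err,done} vs ⊕{more,err,done}  ✓ same labels
              • more:
                X vs X  ✓
              • err:
                X vs X  ✓
              • done:
                X vs X  ✓
          • err:
            ⊕{data,stop,done} vs &{data,stop,done}  ✓ same labels
              • data:
                end vs end  ✓
              • stop:
                X vs X  ✓
              • done:
                end vs end  ✓
          • ack:
            ?Str vs !Str  ✓
              X vs X  ✓

YES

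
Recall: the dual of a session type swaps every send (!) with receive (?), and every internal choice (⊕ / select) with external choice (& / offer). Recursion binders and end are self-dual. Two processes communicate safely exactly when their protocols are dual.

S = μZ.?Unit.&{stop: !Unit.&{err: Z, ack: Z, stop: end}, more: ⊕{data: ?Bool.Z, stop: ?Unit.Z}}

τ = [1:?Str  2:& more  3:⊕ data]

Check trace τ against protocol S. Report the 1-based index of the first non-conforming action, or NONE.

step 1: got ?Str, protocol expects ?Unit  ✗

1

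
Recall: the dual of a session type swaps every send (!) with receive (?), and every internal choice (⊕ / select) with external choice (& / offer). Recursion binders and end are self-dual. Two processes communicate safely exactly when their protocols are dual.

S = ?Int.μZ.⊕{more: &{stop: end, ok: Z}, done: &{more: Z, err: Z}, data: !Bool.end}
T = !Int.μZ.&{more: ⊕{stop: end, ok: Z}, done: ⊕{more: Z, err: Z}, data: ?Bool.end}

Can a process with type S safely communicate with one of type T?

?Int vs !Int  ok
  μZ vs μZ  ok (μ self-dual)
    ⊕{more,done,data} vs &{more,done,data}  ok same labels
      • more:
        &{stop,ok} vs ⊕{stop,ok}  ok same labels
          • stop:
            end vs end  ok
          • ok:
            Z vs Z  ok
      • done:
        &{more,err} vs ⊕{more,err}  ok same labels
          • more:
            Z vs Z  ok
          • err:
            Z vs Z  ok
      • data:
        !Bool vs ?Bool  ok
          end vs end  ok

YES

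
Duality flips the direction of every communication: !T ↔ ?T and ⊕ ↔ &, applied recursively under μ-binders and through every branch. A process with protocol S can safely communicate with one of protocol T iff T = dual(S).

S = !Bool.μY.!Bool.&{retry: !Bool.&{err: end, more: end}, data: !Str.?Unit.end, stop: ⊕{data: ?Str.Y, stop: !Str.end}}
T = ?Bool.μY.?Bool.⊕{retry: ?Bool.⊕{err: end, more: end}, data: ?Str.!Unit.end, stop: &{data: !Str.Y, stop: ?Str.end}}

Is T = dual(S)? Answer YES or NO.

YES

!Bool vs ?Bool  ok
  μY vs μY  ok (binder kept)
    !Bool vs ?Bool  ok
      &{retry,data,stop} vs ⊕{retry,data,stop}  ok label sets agree
        • retry:
          !Bool vs ?Bool  ok
            &{err,more} vs ⊕{err,more}  ok label sets agree
              • err:
                end vs end  ok
              • more:
                end vs end  ok
        • data:
          !Str vs ?Str  ok
            ?Unit vs !Unit  ok
              end vs end  ok
        • stop:
          ⊕{data,stop} vs &{data,stop}  ok label sets agree
            • data:
              ?Str vs !Str  ok
                Y vs Y  ok
            • stop:
              !Str vs ?Str  ok
                end vs end  ok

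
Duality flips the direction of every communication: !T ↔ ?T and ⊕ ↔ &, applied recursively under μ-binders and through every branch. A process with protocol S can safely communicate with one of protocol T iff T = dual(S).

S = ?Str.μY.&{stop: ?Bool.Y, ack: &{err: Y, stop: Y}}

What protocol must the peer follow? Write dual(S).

?Str = !Str
  μY = μY  (μ self-dual)
    &{stop,ack} = ⊕{stop,ack}  (&→⊕)
      • stop:
        ?Bool = !Bool
          Y self-dual
      • ack:
        &{err,stop} = ⊕{err,stop}  (&→⊕)
          • err:
            Y self-dual
          • stop:
            Y self-dual

!Str.μY.⊕{stop: !Bool.Y, ack: ⊕{err: Y, stop: Y}}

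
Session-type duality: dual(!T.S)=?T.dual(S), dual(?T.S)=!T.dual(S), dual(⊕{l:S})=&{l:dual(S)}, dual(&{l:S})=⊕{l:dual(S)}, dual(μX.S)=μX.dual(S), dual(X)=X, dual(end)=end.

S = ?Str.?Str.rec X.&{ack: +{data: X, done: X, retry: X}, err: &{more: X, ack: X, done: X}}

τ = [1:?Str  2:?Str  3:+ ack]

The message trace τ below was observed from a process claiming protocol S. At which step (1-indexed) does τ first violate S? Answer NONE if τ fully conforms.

3

[1] ?Str  ✓  state: ?Str.rec X.…
[2] ?Str  ✓  state: rec X.…
[3] got + ack, protocol expects & ack or & err  ✗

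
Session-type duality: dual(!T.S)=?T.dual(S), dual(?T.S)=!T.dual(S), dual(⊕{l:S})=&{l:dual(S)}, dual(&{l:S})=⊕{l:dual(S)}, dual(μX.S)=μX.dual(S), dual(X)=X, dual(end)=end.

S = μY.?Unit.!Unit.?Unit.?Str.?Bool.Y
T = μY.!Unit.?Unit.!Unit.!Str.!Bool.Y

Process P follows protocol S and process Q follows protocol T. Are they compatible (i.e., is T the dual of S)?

YES

μY vs μY  match (μ self-dual)
  ?Unit vs !Unit  match
    !Unit vs ?Unit  match
      ?Unit vs !Unit  match
        ?Str vs !Str  match
          ?Bool vs !Bool  match
            Y vs Y  match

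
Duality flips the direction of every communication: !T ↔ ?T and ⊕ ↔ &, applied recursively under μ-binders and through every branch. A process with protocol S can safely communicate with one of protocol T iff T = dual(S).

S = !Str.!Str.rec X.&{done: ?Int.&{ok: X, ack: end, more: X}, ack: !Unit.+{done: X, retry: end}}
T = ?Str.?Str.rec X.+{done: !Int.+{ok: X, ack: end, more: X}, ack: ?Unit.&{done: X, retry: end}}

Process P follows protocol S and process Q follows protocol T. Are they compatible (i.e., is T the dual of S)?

YES

!Str | ?Str  ok
  !Str | ?Str  ok
    rec X | rec X  ok (rec unchanged)
      &{done,ack} | +{done,ack}  ok same labels
        case done:
          ?Int | !Int  ok
            &{ok,ack,more} | +{ok,ack,more}  ok same labels
              case ok:
                X | X  ok
              case ack:
                end | end  ok
              case more:
                X | X  ok
        case ack:
          !Unit | ?Unit  ok
            +{done,retry} | &{done,retry}  ok same labels
              case done:
                X | X  ok
              case retry:
                end | end  ok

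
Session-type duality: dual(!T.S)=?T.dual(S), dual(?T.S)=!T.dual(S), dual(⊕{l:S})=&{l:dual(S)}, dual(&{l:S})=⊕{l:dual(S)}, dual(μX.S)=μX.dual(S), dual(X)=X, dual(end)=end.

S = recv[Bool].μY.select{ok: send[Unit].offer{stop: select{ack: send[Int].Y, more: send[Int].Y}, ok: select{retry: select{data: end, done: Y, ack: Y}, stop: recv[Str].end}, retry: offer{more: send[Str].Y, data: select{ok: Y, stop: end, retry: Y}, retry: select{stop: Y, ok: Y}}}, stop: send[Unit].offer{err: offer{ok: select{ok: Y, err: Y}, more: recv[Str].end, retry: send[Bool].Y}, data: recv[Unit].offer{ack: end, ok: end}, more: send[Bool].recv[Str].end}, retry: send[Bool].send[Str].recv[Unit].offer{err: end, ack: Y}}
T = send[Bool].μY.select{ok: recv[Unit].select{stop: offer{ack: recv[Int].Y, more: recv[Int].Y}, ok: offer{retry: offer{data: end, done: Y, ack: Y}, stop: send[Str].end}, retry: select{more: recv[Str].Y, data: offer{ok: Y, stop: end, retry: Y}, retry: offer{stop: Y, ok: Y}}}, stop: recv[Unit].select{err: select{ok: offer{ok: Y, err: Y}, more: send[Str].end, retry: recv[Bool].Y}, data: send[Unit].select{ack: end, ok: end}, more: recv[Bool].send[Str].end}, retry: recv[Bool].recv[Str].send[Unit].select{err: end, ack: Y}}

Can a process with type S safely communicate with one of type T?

recv[Bool] | send[Bool]  match
  μY | μY  match (rec unchanged)
    select{ok,stop,retry} | select{ok,stop,retry}  ✗ choice polarity not flipped — not dual

NO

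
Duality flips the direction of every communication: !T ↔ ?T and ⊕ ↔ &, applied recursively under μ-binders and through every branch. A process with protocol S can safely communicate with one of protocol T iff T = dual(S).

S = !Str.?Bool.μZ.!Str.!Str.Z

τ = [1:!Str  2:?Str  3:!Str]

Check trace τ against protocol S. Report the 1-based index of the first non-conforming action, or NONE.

2

@1 !Str  match  state: ?Bool.μZ.…
@2 got ?Str, protocol expects ?Bool  ✗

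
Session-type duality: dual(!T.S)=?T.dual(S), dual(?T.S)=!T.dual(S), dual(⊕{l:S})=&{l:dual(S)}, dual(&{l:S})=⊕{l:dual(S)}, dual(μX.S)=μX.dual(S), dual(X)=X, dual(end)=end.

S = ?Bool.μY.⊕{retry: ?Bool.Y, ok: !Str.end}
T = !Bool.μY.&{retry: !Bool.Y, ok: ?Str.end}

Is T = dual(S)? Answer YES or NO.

?Bool | !Bool  ✓
  μY | μY  ✓ (μ self-dual)
    ⊕{retry,ok} | &{retry,ok}  ✓ label sets agree
      case retry:
        ?Bool | !Bool  ✓
          Y | Y  ✓
      case ok:
        !Str | ?Str  ✓
          end | end  ✓

YES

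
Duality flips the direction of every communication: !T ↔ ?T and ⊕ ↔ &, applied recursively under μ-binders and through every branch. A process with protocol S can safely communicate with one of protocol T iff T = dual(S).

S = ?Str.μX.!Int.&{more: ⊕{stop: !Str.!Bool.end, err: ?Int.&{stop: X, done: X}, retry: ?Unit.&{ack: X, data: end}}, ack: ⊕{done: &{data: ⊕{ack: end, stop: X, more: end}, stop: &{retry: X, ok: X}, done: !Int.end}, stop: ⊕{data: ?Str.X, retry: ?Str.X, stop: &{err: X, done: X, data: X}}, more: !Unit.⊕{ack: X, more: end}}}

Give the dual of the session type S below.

?Str = !Str
  μX = μX  (rec unchanged)
    !Int = ?Int
      &{more,ack} = ⊕{more,ack}  (external→internal)
        [more]
          ⊕{stop,err,retry} = &{stop,err,retry}  (internal→external)
            [stop]
              !Str = ?Str
                !Bool = ?Bool
                  dual(end) = end
            [err]
              ?Int = !Int
                &{stop,done} = ⊕{stop,done}  (external→internal)
                  [stop]
                    dual(X) = X
                  [done]
                    dual(X) = X
            [retry]
              ?Unit = !Unit
                &{ack,data} = ⊕{ack,data}  (external→internal)
                  [ack]
                    dual(X) = X
                  [data]
                    dual(end) = end
        [ack]
          ⊕{done,stop,more} = &{done,stop,more}  (internal→external)
            [done]
              &{data,stop,done} = ⊕{data,stop,done}  (external→internal)
                [data]
                  ⊕{ack,stop,more} = &{ack,stop,more}  (internal→external)
                    [ack]
                      dual(end) = end
                    [stop]
                      dual(X) = X
                    [more]
                      dual(end) = end
                [stop]
                  &{retry,ok} = ⊕{retry,ok}  (external→internal)
                    [retry]
                      dual(X) = X
                    [ok]
                      dual(X) = X
                [done]
                  !Int = ?Int
                    dual(end) = end
            [stop]
              ⊕{data,retry,stop} = &{data,retry,stop}  (internal→external)
                [data]
                  ?Str = !Str
                    dual(X) = X
                [retry]
                  ?Str = !Str
                    dual(X) = X
                [stop]
                  &{err,done,data} = ⊕{err,done,data}  (external→internal)
                    [err]
                      dual(X) = X
                    [done]
                      dual(X) = X
                    [data]
                      dual(X) = X
            [more]
              !Unit = ?Unit
                ⊕{ack,more} = &{ack,more}  (internal→external)
                  [ack]
                    dual(X) = X
                  [more]
                    dual(end) = end

!Str.μX.?Int.⊕{more: &{stop: ?Str.?Bool.end, err: !Int.⊕{stop: X, done: X}, retry: !Unit.⊕{ack: X, data: end}}, ack: &{done: ⊕{data: &{ack: end, stop: X, more: end}, stop: ⊕{retry: X, ok: X}, done: ?Int.end}, stop: &{data: !Str.X, retry: !Str.X, stop: ⊕{err: X, done: X, data: X}}, more: ?Unit.&{ack: X, more: end}}}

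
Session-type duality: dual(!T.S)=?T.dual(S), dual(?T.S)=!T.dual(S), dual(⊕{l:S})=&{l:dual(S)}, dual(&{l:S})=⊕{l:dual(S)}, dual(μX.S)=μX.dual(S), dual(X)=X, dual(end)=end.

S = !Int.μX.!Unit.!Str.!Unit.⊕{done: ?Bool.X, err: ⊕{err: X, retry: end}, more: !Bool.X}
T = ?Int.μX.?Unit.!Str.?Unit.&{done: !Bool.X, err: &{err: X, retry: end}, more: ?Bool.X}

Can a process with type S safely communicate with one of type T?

!Int ‖ ?Int  match
  μX ‖ μX  match (binder kept)
    !Unit ‖ ?Unit  match
      !Str ‖ !Str  ✗ same direction on both sides — not dual

NO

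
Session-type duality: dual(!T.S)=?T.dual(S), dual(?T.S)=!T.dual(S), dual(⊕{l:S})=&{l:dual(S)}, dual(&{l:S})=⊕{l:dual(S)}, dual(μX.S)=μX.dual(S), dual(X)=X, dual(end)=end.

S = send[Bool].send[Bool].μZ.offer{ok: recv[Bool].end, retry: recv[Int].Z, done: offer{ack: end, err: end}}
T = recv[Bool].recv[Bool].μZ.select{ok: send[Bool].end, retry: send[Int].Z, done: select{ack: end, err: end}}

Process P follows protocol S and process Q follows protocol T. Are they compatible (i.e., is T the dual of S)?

YES

send[Bool] ‖ recv[Bool]  ✓
  send[Bool] ‖ recv[Bool]  ✓
    μZ ‖ μZ  ✓ (rec unchanged)
      offer{ok,retry,done} ‖ select{ok,retry,done}  ✓ labels match
        [ok]
          recv[Bool] ‖ send[Bool]  ✓
            end ‖ end  ✓
        [retry]
          recv[Int] ‖ send[Int]  ✓
            Z ‖ Z  ✓
        [done]
          offer{ack,err} ‖ select{ack,err}  ✓ labels match
            [ack]
              end ‖ end  ✓
            [err]
              end ‖ end  ✓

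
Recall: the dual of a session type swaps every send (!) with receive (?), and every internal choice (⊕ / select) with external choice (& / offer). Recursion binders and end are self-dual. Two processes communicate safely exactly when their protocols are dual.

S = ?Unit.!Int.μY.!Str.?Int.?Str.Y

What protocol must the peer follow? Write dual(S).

!Unit.?Int.μY.?Str.!Int.!Str.Y

?Unit = !Unit
  !Int = ?Int
    μY = μY  (rec unchanged)
      !Str = ?Str
        ?Int = !Int
          ?Str = !Str
            dual(Y) = Y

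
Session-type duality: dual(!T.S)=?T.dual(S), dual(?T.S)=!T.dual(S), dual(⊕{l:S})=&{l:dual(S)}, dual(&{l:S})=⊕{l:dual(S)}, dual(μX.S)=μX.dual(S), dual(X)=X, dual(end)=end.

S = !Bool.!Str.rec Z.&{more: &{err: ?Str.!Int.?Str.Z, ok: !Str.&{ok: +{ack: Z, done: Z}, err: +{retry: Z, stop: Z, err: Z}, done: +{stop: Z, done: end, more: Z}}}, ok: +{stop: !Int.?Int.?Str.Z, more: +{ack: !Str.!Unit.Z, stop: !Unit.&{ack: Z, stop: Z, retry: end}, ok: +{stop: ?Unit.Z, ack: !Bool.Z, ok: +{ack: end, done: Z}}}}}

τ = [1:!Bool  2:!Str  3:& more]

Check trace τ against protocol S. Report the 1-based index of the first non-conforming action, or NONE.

[1] !Bool  ok  now at !Str.rec Z.…
[2] !Str  ok  now at rec Z.…
[3] & more  ok  now at &{err: ?Str.!Int.?Str.rec Z.…, ok: !Str.&{ok: +{ack: rec Z.…, done: rec Z.…}, err: +{retry: rec Z.…, stop: rec Z.…, err: rec Z.…}, done: +{stop: rec Z.…, done: end, more: rec Z.…}}}
all 3 steps conform

NONE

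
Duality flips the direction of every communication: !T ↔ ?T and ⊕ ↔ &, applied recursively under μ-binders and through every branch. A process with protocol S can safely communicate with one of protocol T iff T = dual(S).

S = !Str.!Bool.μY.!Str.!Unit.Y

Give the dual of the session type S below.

?Str.?Bool.μY.?Str.?Unit.Y

!Str = ?Str
  !Bool = ?Bool
    μY = μY  (μ self-dual)
      !Str = ?Str
        !Unit = ?Unit
          Y self-dual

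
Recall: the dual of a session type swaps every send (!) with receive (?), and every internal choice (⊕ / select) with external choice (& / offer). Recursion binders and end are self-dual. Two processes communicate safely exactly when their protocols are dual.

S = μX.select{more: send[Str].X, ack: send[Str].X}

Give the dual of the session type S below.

μX = μX  (rec unchanged)
  select{more,ack} = offer{more,ack}  (select→offer)
    • more:
      send[Str] = recv[Str]
        dual(X) = X
    • ack:
      send[Str] = recv[Str]
        dual(X) = X

μX.offer{more: recv[Str].X, ack: recv[Str].X}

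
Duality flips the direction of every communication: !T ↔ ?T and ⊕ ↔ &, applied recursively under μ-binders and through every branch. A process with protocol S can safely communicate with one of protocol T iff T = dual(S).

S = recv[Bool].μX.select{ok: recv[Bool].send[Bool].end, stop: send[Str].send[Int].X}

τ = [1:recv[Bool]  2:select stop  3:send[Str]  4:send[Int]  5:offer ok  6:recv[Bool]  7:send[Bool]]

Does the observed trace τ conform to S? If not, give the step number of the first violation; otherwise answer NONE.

step 1: recv[Bool]  ✓  cont: μX.…
step 2: select stop  ✓  cont: send[Str].send[Int].μX.…
step 3: send[Str]  ✓  cont: send[Int].μX.…
step 4: send[Int]  ✓  cont: μX.…
step 5: got offer ok, protocol expects select ok or select stop  ✗

5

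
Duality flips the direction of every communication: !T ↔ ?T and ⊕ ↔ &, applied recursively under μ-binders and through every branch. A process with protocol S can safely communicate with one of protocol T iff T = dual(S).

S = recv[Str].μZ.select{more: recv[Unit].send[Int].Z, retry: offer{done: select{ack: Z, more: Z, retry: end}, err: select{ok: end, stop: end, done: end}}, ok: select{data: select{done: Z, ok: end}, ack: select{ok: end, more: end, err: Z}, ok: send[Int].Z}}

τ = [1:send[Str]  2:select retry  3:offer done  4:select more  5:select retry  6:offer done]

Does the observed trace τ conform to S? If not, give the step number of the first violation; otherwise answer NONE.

[1] got send[Str], protocol expects recv[Str]  ✗

1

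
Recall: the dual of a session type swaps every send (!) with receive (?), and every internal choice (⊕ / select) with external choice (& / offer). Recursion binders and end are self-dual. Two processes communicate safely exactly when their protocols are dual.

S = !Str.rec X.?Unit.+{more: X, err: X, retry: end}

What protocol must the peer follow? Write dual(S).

?Str.rec X.!Unit.&{more: X, err: X, retry: end}

!Str → ?Str
  rec X → rec X  (binder kept)
    ?Unit → !Unit
      +{more,err,retry} → &{more,err,retry}  (select→offer)
        [more]
          X self-dual
        [err]
          X self-dual
        [retry]
          end self-dual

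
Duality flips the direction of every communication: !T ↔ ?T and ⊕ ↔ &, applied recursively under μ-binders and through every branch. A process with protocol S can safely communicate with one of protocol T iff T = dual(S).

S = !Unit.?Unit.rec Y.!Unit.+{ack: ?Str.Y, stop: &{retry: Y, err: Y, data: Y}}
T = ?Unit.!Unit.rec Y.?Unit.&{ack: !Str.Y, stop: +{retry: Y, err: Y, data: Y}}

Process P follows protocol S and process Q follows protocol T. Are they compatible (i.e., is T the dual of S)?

YES

!Unit | ?Unit  match
  ?Unit | !Unit  match
    rec Y | rec Y  match (binder kept)
      !Unit | ?Unit  match
        +{ack,stop} | &{ack,stop}  match same labels
          [ack]
            ?Str | !Str  match
              Y | Y  match
          [stop]
            &{retry,err,data} | +{retry,err,data}  match same labels
              [retry]
                Y | Y  match
              [err]
                Y | Y  match
              [data]
                Y | Y  match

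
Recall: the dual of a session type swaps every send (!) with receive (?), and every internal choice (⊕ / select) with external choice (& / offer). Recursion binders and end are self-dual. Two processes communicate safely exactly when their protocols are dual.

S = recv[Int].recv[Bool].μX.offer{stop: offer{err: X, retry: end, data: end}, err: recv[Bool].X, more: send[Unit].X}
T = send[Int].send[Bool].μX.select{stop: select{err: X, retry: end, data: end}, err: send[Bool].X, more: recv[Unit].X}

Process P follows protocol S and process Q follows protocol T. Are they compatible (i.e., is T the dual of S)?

recv[Int] | send[Int]  match
  recv[Bool] | send[Bool]  match
    μX | μX  match (binder kept)
      offer{stop,err,more} | select{stop,err,more}  match labels match
        [stop]
          offer{err,retry,data} | select{err,retry,data}  match labels match
            [err]
              X | X  match
            [retry]
              end | end  match
            [data]
              end | end  match
        [err]
          recv[Bool] | send[Bool]  match
            X | X  match
        [more]
          send[Unit] | recv[Unit]  match
            X | X  match

YES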